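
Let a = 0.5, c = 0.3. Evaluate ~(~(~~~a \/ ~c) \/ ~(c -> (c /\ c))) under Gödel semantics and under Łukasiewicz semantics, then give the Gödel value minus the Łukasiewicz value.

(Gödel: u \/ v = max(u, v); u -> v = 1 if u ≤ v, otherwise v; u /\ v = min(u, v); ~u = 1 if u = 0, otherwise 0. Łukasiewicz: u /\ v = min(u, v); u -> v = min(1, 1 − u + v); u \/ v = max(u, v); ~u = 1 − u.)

-0.70

Gödel evaluation:
  ~a: Gödel ¬ of 0.5 = 0 (operand ≠ 0)
  ~~a: Gödel ¬ of 0 = 1 (operand is 0)
  ~~~a: Gödel ¬ of 1 = 0 (operand ≠ 0)
  ~c: Gödel ¬ of 0.3 = 0 (operand ≠ 0)
  (~~~a \/ ~c) = max(0, 0) = 0
  ~(~~~a \/ ~c): Gödel ¬ of 0 = 1 (operand is 0)
  (c /\ c) = min(0.3, 0.3) = 0.3
  (c -> (c /\ c)): 0.3 ≤ 0.3, so result = 1
  ~(c -> (c /\ c)): Gödel ¬ of 1 = 0 (operand ≠ 0)
  (~(~~~a \/ ~c) \/ ~(c -> (c /\ c))) = max(1, 0) = 1
  ~(~(~~~a \/ ~c) \/ ~(c -> (c /\ c))): Gödel ¬ of 1 = 0 (operand ≠ 0)
  Gödel value = 0
Łukasiewicz evaluation:
  ~a: Łukasiewicz ¬ gives 1 − 0.5 = 0.5
  ~~a: Łukasiewicz ¬ gives 1 − 0.5 = 0.5
  ~~~a: Łukasiewicz ¬ gives 1 − 0.5 = 0.5
  ~c: Łukasiewicz ¬ gives 1 − 0.3 = 0.7
  (~~~a \/ ~c) = max(0.5, 0.7) = 0.7
  ~(~~~a \/ ~c): Łukasiewicz ¬ gives 1 − 0.7 = 0.3
  (c /\ c) = min(0.3, 0.3) = 0.3
  (c -> (c /\ c)): min(1, 1 − 0.3 + 0.3) = 1
  ~(c -> (c /\ c)): Łukasiewicz ¬ gives 1 − 1 = 0
  (~(~~~a \/ ~c) \/ ~(c -> (c /\ c))) = max(0.3, 0) = 0.3
  ~(~(~~~a \/ ~c) \/ ~(c -> (c /\ c))): Łukasiewicz ¬ gives 1 − 0.3 = 0.7
  Łukasiewicz value = 0.7
Difference: 0 − 0.7 = -0.70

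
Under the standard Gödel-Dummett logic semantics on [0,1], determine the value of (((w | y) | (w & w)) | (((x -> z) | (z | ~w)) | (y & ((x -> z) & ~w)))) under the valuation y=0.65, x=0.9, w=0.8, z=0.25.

(w | y) = max(0.8, 0.65) = 0.8
(w & w) = min(0.8, 0.8) = 0.8
((w | y) | (w & w)) = max(0.8, 0.8) = 0.8
(x -> z): 0.9 > 0.25, so result = 0.25
~w: Gödel ¬ of 0.8 = 0 (operand ≠ 0)
(z | ~w) = max(0.25, 0) = 0.25
((x -> z) | (z | ~w)) = max(0.25, 0.25) = 0.25
(x -> z): 0.9 > 0.25, so result = 0.25
~w: Gödel ¬ of 0.8 = 0 (operand ≠ 0)
((x -> z) & ~w) = min(0.25, 0) = 0
(y & ((x -> z) & ~w)) = min(0.65, 0) = 0
(((x -> z) | (z | ~w)) | (y & ((x -> z) & ~w))) = max(0.25, 0) = 0.25
(((w | y) | (w & w)) | (((x -> z) | (z | ~w)) | (y & ((x -> z) & ~w)))) = max(0.8, 0.25) = 0.8

0.80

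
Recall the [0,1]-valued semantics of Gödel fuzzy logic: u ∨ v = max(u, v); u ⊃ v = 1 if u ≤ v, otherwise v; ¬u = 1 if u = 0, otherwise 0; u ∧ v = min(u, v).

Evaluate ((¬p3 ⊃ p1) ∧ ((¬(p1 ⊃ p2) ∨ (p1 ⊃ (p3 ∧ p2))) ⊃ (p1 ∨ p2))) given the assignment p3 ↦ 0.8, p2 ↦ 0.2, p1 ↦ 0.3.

1.00

¬p3: Gödel ¬ of 0.8 = 0 (operand ≠ 0)
(¬p3 ⊃ p1): 0 ≤ 0.3, so result = 1
(p1 ⊃ p2): 0.3 > 0.2, so result = 0.2
¬(p1 ⊃ p2): Gödel ¬ of 0.2 = 0 (operand ≠ 0)
(p3 ∧ p2) = min(0.8, 0.2) = 0.2
(p1 ⊃ (p3 ∧ p2)): 0.3 > 0.2, so result = 0.2
(¬(p1 ⊃ p2) ∨ (p1 ⊃ (p3 ∧ p2))) = max(0, 0.2) = 0.2
(p1 ∨ p2) = max(0.3, 0.2) = 0.3
((¬(p1 ⊃ p2) ∨ (p1 ⊃ (p3 ∧ p2))) ⊃ (p1 ∨ p2)): 0.2 ≤ 0.3, so result = 1
((¬p3 ⊃ p1) ∧ ((¬(p1 ⊃ p2) ∨ (p1 ⊃ (p3 ∧ p2))) ⊃ (p1 ∨ p2))) = min(1, 1) = 1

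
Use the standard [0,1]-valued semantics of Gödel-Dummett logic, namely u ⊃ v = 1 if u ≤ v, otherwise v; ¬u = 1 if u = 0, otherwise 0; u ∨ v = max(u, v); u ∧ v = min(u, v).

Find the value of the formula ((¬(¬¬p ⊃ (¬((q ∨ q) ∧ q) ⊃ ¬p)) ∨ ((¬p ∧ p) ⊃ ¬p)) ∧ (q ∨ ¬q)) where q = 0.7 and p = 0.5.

¬p: Gödel ¬ of 0.5 = 0 (operand ≠ 0)
¬¬p: Gödel ¬ of 0 = 1 (operand is 0)
(q ∨ q) = max(0.7, 0.7) = 0.7
((q ∨ q) ∧ q) = min(0.7, 0.7) = 0.7
¬((q ∨ q) ∧ q): Gödel ¬ of 0.7 = 0 (operand ≠ 0)
¬p: Gödel ¬ of 0.5 = 0 (operand ≠ 0)
(¬((q ∨ q) ∧ q) ⊃ ¬p): 0 ≤ 0, so result = 1
(¬¬p ⊃ (¬((q ∨ q) ∧ q) ⊃ ¬p)): 1 ≤ 1, so result = 1
¬(¬¬p ⊃ (¬((q ∨ q) ∧ q) ⊃ ¬p)): Gödel ¬ of 1 = 0 (operand ≠ 0)
¬p: Gödel ¬ of 0.5 = 0 (operand ≠ 0)
(¬p ∧ p) = min(0, 0.5) = 0
¬p: Gödel ¬ of 0.5 = 0 (operand ≠ 0)
((¬p ∧ p) ⊃ ¬p): 0 ≤ 0, so result = 1
(¬(¬¬p ⊃ (¬((q ∨ q) ∧ q) ⊃ ¬p)) ∨ ((¬p ∧ p) ⊃ ¬p)) = max(0, 1) = 1
¬q: Gödel ¬ of 0.7 = 0 (operand ≠ 0)
(q ∨ ¬q) = max(0.7, 0) = 0.7
((¬(¬¬p ⊃ (¬((q ∨ q) ∧ q) ⊃ ¬p)) ∨ ((¬p ∧ p) ⊃ ¬p)) ∧ (q ∨ ¬q)) = min(1, 0.7) = 0.7

0.70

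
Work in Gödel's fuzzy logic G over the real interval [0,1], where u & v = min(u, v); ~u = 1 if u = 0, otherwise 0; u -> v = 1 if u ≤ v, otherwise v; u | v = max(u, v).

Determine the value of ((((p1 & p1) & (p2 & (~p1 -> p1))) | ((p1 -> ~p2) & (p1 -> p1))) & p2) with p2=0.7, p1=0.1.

0.10

(p1 & p1) = min(0.1, 0.1) = 0.1
~p1: Gödel ¬ of 0.1 = 0 (operand ≠ 0)
(~p1 -> p1): 0 ≤ 0.1, so result = 1
(p2 & (~p1 -> p1)) = min(0.7, 1) = 0.7
((p1 & p1) & (p2 & (~p1 -> p1))) = min(0.1, 0.7) = 0.1
~p2: Gödel ¬ of 0.7 = 0 (operand ≠ 0)
(p1 -> ~p2): 0.1 > 0, so result = 0
(p1 -> p1): 0.1 ≤ 0.1, so result = 1
((p1 -> ~p2) & (p1 -> p1)) = min(0, 1) = 0
(((p1 & p1) & (p2 & (~p1 -> p1))) | ((p1 -> ~p2) & (p1 -> p1))) = max(0.1, 0) = 0.1
((((p1 & p1) & (p2 & (~p1 -> p1))) | ((p1 -> ~p2) & (p1 -> p1))) & p2) = min(0.1, 0.7) = 0.1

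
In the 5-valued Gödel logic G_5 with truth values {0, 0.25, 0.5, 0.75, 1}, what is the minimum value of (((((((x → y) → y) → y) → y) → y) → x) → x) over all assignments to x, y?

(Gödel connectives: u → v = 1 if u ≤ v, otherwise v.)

0.25

The minimum is attained at x = 0.25, y = 0:
  (x → y): 0.25 > 0, so result = 0
  ((x → y) → y): 0 ≤ 0, so result = 1
  (((x → y) → y) → y): 1 > 0, so result = 0
  ((((x → y) → y) → y) → y): 0 ≤ 0, so result = 1
  (((((x → y) → y) → y) → y) → y): 1 > 0, so result = 0
  ((((((x → y) → y) → y) → y) → y) → x): 0 ≤ 0.25, so result = 1
  (((((((x → y) → y) → y) → y) → y) → x) → x): 1 > 0.25, so result = 0.25
Checking all 25 assignments confirms none give a value below 0.25.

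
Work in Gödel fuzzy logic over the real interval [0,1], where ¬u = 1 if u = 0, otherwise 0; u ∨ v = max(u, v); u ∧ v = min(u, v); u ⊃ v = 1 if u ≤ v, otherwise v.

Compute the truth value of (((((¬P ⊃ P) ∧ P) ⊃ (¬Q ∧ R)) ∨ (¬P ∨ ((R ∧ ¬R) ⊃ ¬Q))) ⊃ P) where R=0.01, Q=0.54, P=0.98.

¬P: Gödel ¬ of 0.98 = 0 (operand ≠ 0)
(¬P ⊃ P): 0 ≤ 0.98, so result = 1
((¬P ⊃ P) ∧ P) = min(1, 0.98) = 0.98
¬Q: Gödel ¬ of 0.54 = 0 (operand ≠ 0)
(¬Q ∧ R) = min(0, 0.01) = 0
(((¬P ⊃ P) ∧ P) ⊃ (¬Q ∧ R)): 0.98 > 0, so result = 0
¬P: Gödel ¬ of 0.98 = 0 (operand ≠ 0)
¬R: Gödel ¬ of 0.01 = 0 (operand ≠ 0)
(R ∧ ¬R) = min(0.01, 0) = 0
¬Q: Gödel ¬ of 0.54 = 0 (operand ≠ 0)
((R ∧ ¬R) ⊃ ¬Q): 0 ≤ 0, so result = 1
(¬P ∨ ((R ∧ ¬R) ⊃ ¬Q)) = max(0, 1) = 1
((((¬P ⊃ P) ∧ P) ⊃ (¬Q ∧ R)) ∨ (¬P ∨ ((R ∧ ¬R) ⊃ ¬Q))) = max(0, 1) = 1
(((((¬P ⊃ P) ∧ P) ⊃ (¬Q ∧ R)) ∨ (¬P ∨ ((R ∧ ¬R) ⊃ ¬Q))) ⊃ P): 1 > 0.98, so result = 0.98

0.98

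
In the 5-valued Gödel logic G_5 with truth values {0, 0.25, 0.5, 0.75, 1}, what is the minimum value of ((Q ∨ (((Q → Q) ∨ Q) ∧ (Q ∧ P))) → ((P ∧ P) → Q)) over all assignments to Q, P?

Every assignment gives 1. For instance at Q = 0, P = 0:
  (Q → Q): 0 ≤ 0, so result = 1
  ((Q → Q) ∨ Q) = max(1, 0) = 1
  (Q ∧ P) = min(0, 0) = 0
  (((Q → Q) ∨ Q) ∧ (Q ∧ P)) = min(1, 0) = 0
  (Q ∨ (((Q → Q) ∨ Q) ∧ (Q ∧ P))) = max(0, 0) = 0
  (P ∧ P) = min(0, 0) = 0
  ((P ∧ P) → Q): 0 ≤ 0, so result = 1
  ((Q ∨ (((Q → Q) ∨ Q) ∧ (Q ∧ P))) → ((P ∧ P) → Q)): 0 ≤ 1, so result = 1
All 25 assignments give value 1 — the formula is a G_5-tautology.

1.00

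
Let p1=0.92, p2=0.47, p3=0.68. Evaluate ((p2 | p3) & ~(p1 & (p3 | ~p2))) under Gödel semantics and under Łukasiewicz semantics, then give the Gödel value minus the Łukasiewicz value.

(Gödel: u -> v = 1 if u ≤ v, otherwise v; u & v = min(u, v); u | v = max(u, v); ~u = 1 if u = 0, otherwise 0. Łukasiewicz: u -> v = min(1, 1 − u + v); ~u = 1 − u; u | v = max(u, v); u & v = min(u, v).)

-0.32

Gödel evaluation:
  (p2 | p3) = max(0.47, 0.68) = 0.68
  ~p2: Gödel ¬ of 0.47 = 0 (operand ≠ 0)
  (p3 | ~p2) = max(0.68, 0) = 0.68
  (p1 & (p3 | ~p2)) = min(0.92, 0.68) = 0.68
  ~(p1 & (p3 | ~p2)): Gödel ¬ of 0.68 = 0 (operand ≠ 0)
  ((p2 | p3) & ~(p1 & (p3 | ~p2))) = min(0.68, 0) = 0
  Gödel value = 0
Łukasiewicz evaluation:
  (p2 | p3) = max(0.47, 0.68) = 0.68
  ~p2: Łukasiewicz ¬ gives 1 − 0.47 = 0.53
  (p3 | ~p2) = max(0.68, 0.53) = 0.68
  (p1 & (p3 | ~p2)) = min(0.92, 0.68) = 0.68
  ~(p1 & (p3 | ~p2)): Łukasiewicz ¬ gives 1 − 0.68 = 0.32
  ((p2 | p3) & ~(p1 & (p3 | ~p2))) = min(0.68, 0.32) = 0.32
  Łukasiewicz value = 0.32
Difference: 0 − 0.32 = -0.32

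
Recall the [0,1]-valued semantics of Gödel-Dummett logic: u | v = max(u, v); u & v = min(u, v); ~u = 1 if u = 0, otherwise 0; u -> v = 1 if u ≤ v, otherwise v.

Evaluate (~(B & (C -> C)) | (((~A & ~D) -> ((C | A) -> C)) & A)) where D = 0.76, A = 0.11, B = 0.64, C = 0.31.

0.11

(C -> C): 0.31 ≤ 0.31, so result = 1
(B & (C -> C)) = min(0.64, 1) = 0.64
~(B & (C -> C)): Gödel ¬ of 0.64 = 0 (operand ≠ 0)
~A: Gödel ¬ of 0.11 = 0 (operand ≠ 0)
~D: Gödel ¬ of 0.76 = 0 (operand ≠ 0)
(~A & ~D) = min(0, 0) = 0
(C | A) = max(0.31, 0.11) = 0.31
((C | A) -> C): 0.31 ≤ 0.31, so result = 1
((~A & ~D) -> ((C | A) -> C)): 0 ≤ 1, so result = 1
(((~A & ~D) -> ((C | A) -> C)) & A) = min(1, 0.11) = 0.11
(~(B & (C -> C)) | (((~A & ~D) -> ((C | A) -> C)) & A)) = max(0, 0.11) = 0.11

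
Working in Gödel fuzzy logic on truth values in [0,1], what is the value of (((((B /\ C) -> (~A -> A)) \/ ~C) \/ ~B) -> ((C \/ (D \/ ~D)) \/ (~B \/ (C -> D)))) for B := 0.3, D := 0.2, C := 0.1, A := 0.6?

(B /\ C) = min(0.3, 0.1) = 0.1
~A: Gödel ¬ of 0.6 = 0 (operand ≠ 0)
(~A -> A): 0 ≤ 0.6, so result = 1
((B /\ C) -> (~A -> A)): 0.1 ≤ 1, so result = 1
~C: Gödel ¬ of 0.1 = 0 (operand ≠ 0)
(((B /\ C) -> (~A -> A)) \/ ~C) = max(1, 0) = 1
~B: Gödel ¬ of 0.3 = 0 (operand ≠ 0)
((((B /\ C) -> (~A -> A)) \/ ~C) \/ ~B) = max(1, 0) = 1
~D: Gödel ¬ of 0.2 = 0 (operand ≠ 0)
(D \/ ~D) = max(0.2, 0) = 0.2
(C \/ (D \/ ~D)) = max(0.1, 0.2) = 0.2
~B: Gödel ¬ of 0.3 = 0 (operand ≠ 0)
(C -> D): 0.1 ≤ 0.2, so result = 1
(~B \/ (C -> D)) = max(0, 1) = 1
((C \/ (D \/ ~D)) \/ (~B \/ (C -> D))) = max(0.2, 1) = 1
(((((B /\ C) -> (~A -> A)) \/ ~C) \/ ~B) -> ((C \/ (D \/ ~D)) \/ (~B \/ (C -> D)))): 1 ≤ 1, so result = 1

1.00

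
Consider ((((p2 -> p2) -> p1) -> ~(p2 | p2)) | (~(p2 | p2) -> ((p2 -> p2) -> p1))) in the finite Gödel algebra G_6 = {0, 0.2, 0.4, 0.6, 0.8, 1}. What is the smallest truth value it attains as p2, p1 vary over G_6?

Every assignment gives 1. For instance at p2 = 0, p1 = 0:
  (p2 -> p2): 0 ≤ 0, so result = 1
  ((p2 -> p2) -> p1): 1 > 0, so result = 0
  (p2 | p2) = max(0, 0) = 0
  ~(p2 | p2): Gödel ¬ of 0 = 1 (operand is 0)
  (((p2 -> p2) -> p1) -> ~(p2 | p2)): 0 ≤ 1, so result = 1
  (p2 | p2) = max(0, 0) = 0
  ~(p2 | p2): Gödel ¬ of 0 = 1 (operand is 0)
  (p2 -> p2): 0 ≤ 0, so result = 1
  ((p2 -> p2) -> p1): 1 > 0, so result = 0
  (~(p2 | p2) -> ((p2 -> p2) -> p1)): 1 > 0, so result = 0
  ((((p2 -> p2) -> p1) -> ~(p2 | p2)) | (~(p2 | p2) -> ((p2 -> p2) -> p1))) = max(1, 0) = 1
All 36 assignments give value 1 — the formula is a G_6-tautology.

1.00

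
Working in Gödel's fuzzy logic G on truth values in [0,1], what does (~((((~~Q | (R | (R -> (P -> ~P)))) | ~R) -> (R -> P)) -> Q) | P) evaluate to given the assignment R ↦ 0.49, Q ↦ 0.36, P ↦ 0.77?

~Q: Gödel ¬ of 0.36 = 0 (operand ≠ 0)
~~Q: Gödel ¬ of 0 = 1 (operand is 0)
~P: Gödel ¬ of 0.77 = 0 (operand ≠ 0)
(P -> ~P): 0.77 > 0, so result = 0
(R -> (P -> ~P)): 0.49 > 0, so result = 0
(R | (R -> (P -> ~P))) = max(0.49, 0) = 0.49
(~~Q | (R | (R -> (P -> ~P)))) = max(1, 0.49) = 1
~R: Gödel ¬ of 0.49 = 0 (operand ≠ 0)
((~~Q | (R | (R -> (P -> ~P)))) | ~R) = max(1, 0) = 1
(R -> P): 0.49 ≤ 0.77, so result = 1
(((~~Q | (R | (R -> (P -> ~P)))) | ~R) -> (R -> P)): 1 ≤ 1, so result = 1
((((~~Q | (R | (R -> (P -> ~P)))) | ~R) -> (R -> P)) -> Q): 1 > 0.36, so result = 0.36
~((((~~Q | (R | (R -> (P -> ~P)))) | ~R) -> (R -> P)) -> Q): Gödel ¬ of 0.36 = 0 (operand ≠ 0)
(~((((~~Q | (R | (R -> (P -> ~P)))) | ~R) -> (R -> P)) -> Q) | P) = max(0, 0.77) = 0.77

0.77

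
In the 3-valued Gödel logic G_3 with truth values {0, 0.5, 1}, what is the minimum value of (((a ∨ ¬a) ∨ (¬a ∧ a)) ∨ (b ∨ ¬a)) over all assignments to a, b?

0.50

The minimum is attained at a = 0.5, b = 0:
  ¬a: Gödel ¬ of 0.5 = 0 (operand ≠ 0)
  (a ∨ ¬a) = max(0.5, 0) = 0.5
  ¬a: Gödel ¬ of 0.5 = 0 (operand ≠ 0)
  (¬a ∧ a) = min(0, 0.5) = 0
  ((a ∨ ¬a) ∨ (¬a ∧ a)) = max(0.5, 0) = 0.5
  ¬a: Gödel ¬ of 0.5 = 0 (operand ≠ 0)
  (b ∨ ¬a) = max(0, 0) = 0
  (((a ∨ ¬a) ∨ (¬a ∧ a)) ∨ (b ∨ ¬a)) = max(0.5, 0) = 0.5
Checking all 9 assignments confirms none give a value below 0.50.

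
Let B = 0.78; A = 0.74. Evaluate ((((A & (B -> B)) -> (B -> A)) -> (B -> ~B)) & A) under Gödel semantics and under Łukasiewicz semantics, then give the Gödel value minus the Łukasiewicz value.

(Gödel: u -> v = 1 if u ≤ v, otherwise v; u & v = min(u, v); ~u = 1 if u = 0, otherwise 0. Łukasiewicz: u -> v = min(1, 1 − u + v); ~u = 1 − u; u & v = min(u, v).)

Gödel evaluation:
  (B -> B): 0.78 ≤ 0.78, so result = 1
  (A & (B -> B)) = min(0.74, 1) = 0.74
  (B -> A): 0.78 > 0.74, so result = 0.74
  ((A & (B -> B)) -> (B -> A)): 0.74 ≤ 0.74, so result = 1
  ~B: Gödel ¬ of 0.78 = 0 (operand ≠ 0)
  (B -> ~B): 0.78 > 0, so result = 0
  (((A & (B -> B)) -> (B -> A)) -> (B -> ~B)): 1 > 0, so result = 0
  ((((A & (B -> B)) -> (B -> A)) -> (B -> ~B)) & A) = min(0, 0.74) = 0
  Gödel value = 0
Łukasiewicz evaluation:
  (B -> B): min(1, 1 − 0.78 + 0.78) = 1
  (A & (B -> B)) = min(0.74, 1) = 0.74
  (B -> A): min(1, 1 − 0.78 + 0.74) = 0.96
  ((A & (B -> B)) -> (B -> A)): min(1, 1 − 0.74 + 0.96) = 1
  ~B: Łukasiewicz ¬ gives 1 − 0.78 = 0.22
  (B -> ~B): min(1, 1 − 0.78 + 0.22) = 0.44
  (((A & (B -> B)) -> (B -> A)) -> (B -> ~B)): min(1, 1 − 1 + 0.44) = 0.44
  ((((A & (B -> B)) -> (B -> A)) -> (B -> ~B)) & A) = min(0.44, 0.74) = 0.44
  Łukasiewicz value = 0.44
Difference: 0 − 0.44 = -0.44

-0.44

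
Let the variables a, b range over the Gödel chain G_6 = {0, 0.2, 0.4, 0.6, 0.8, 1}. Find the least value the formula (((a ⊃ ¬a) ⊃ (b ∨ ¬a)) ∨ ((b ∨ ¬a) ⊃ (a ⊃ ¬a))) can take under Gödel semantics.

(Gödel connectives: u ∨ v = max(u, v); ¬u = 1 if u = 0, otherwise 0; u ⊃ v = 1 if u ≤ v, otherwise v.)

Every assignment gives 1. For instance at a = 0, b = 0:
  ¬a: Gödel ¬ of 0 = 1 (operand is 0)
  (a ⊃ ¬a): 0 ≤ 1, so result = 1
  ¬a: Gödel ¬ of 0 = 1 (operand is 0)
  (b ∨ ¬a) = max(0, 1) = 1
  ((a ⊃ ¬a) ⊃ (b ∨ ¬a)): 1 ≤ 1, so result = 1
  ¬a: Gödel ¬ of 0 = 1 (operand is 0)
  (b ∨ ¬a) = max(0, 1) = 1
  ¬a: Gödel ¬ of 0 = 1 (operand is 0)
  (a ⊃ ¬a): 0 ≤ 1, so result = 1
  ((b ∨ ¬a) ⊃ (a ⊃ ¬a)): 1 ≤ 1, so result = 1
  (((a ⊃ ¬a) ⊃ (b ∨ ¬a)) ∨ ((b ∨ ¬a) ⊃ (a ⊃ ¬a))) = max(1, 1) = 1
All 36 assignments give value 1 — the formula is a G_6-tautology.

1.00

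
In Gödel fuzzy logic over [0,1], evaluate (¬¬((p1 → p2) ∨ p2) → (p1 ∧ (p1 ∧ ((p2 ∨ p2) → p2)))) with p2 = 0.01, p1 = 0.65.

0.65

(p1 → p2): 0.65 > 0.01, so result = 0.01
((p1 → p2) ∨ p2) = max(0.01, 0.01) = 0.01
¬((p1 → p2) ∨ p2): Gödel ¬ of 0.01 = 0 (operand ≠ 0)
¬¬((p1 → p2) ∨ p2): Gödel ¬ of 0 = 1 (operand is 0)
(p2 ∨ p2) = max(0.01, 0.01) = 0.01
((p2 ∨ p2) → p2): 0.01 ≤ 0.01, so result = 1
(p1 ∧ ((p2 ∨ p2) → p2)) = min(0.65, 1) = 0.65
(p1 ∧ (p1 ∧ ((p2 ∨ p2) → p2))) = min(0.65, 0.65) = 0.65
(¬¬((p1 → p2) ∨ p2) → (p1 ∧ (p1 ∧ ((p2 ∨ p2) → p2)))): 1 > 0.65, so result = 0.65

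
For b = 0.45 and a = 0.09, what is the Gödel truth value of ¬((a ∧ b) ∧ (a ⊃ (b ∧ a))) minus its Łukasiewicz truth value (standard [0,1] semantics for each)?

Gödel evaluation:
  (a ∧ b) = min(0.09, 0.45) = 0.09
  (b ∧ a) = min(0.45, 0.09) = 0.09
  (a ⊃ (b ∧ a)): 0.09 ≤ 0.09, so result = 1
  ((a ∧ b) ∧ (a ⊃ (b ∧ a))) = min(0.09, 1) = 0.09
  ¬((a ∧ b) ∧ (a ⊃ (b ∧ a))): Gödel ¬ of 0.09 = 0 (operand ≠ 0)
  Gödel value = 0
Łukasiewicz evaluation:
  (a ∧ b) = min(0.09, 0.45) = 0.09
  (b ∧ a) = min(0.45, 0.09) = 0.09
  (a ⊃ (b ∧ a)): min(1, 1 − 0.09 + 0.09) = 1
  ((a ∧ b) ∧ (a ⊃ (b ∧ a))) = min(0.09, 1) = 0.09
  ¬((a ∧ b) ∧ (a ⊃ (b ∧ a))): Łukasiewicz ¬ gives 1 − 0.09 = 0.91
  Łukasiewicz value = 0.91
Difference: 0 − 0.91 = -0.91

-0.91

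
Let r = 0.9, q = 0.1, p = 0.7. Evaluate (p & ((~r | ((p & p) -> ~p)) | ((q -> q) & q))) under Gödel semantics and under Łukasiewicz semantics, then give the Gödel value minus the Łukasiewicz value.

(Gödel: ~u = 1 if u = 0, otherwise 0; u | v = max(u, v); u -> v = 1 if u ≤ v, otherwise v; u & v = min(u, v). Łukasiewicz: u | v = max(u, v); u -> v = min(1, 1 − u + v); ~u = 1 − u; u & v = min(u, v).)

-0.50

Gödel evaluation:
  ~r: Gödel ¬ of 0.9 = 0 (operand ≠ 0)
  (p & p) = min(0.7, 0.7) = 0.7
  ~p: Gödel ¬ of 0.7 = 0 (operand ≠ 0)
  ((p & p) -> ~p): 0.7 > 0, so result = 0
  (~r | ((p & p) -> ~p)) = max(0, 0) = 0
  (q -> q): 0.1 ≤ 0.1, so result = 1
  ((q -> q) & q) = min(1, 0.1) = 0.1
  ((~r | ((p & p) -> ~p)) | ((q -> q) & q)) = max(0, 0.1) = 0.1
  (p & ((~r | ((p & p) -> ~p)) | ((q -> q) & q))) = min(0.7, 0.1) = 0.1
  Gödel value = 0.1
Łukasiewicz evaluation:
  ~r: Łukasiewicz ¬ gives 1 − 0.9 = 0.1
  (p & p) = min(0.7, 0.7) = 0.7
  ~p: Łukasiewicz ¬ gives 1 − 0.7 = 0.3
  ((p & p) -> ~p): min(1, 1 − 0.7 + 0.3) = 0.6
  (~r | ((p & p) -> ~p)) = max(0.1, 0.6) = 0.6
  (q -> q): min(1, 1 − 0.1 + 0.1) = 1
  ((q -> q) & q) = min(1, 0.1) = 0.1
  ((~r | ((p & p) -> ~p)) | ((q -> q) & q)) = max(0.6, 0.1) = 0.6
  (p & ((~r | ((p & p) -> ~p)) | ((q -> q) & q))) = min(0.7, 0.6) = 0.6
  Łukasiewicz value = 0.6
Difference: 0.1 − 0.6 = -0.50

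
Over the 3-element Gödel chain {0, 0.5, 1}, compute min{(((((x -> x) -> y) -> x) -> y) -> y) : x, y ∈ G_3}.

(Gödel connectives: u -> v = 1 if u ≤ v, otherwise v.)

0.50

The minimum is attained at x = 0, y = 0.5:
  (x -> x): 0 ≤ 0, so result = 1
  ((x -> x) -> y): 1 > 0.5, so result = 0.5
  (((x -> x) -> y) -> x): 0.5 > 0, so result = 0
  ((((x -> x) -> y) -> x) -> y): 0 ≤ 0.5, so result = 1
  (((((x -> x) -> y) -> x) -> y) -> y): 1 > 0.5, so result = 0.5
Checking all 9 assignments confirms none give a value below 0.50.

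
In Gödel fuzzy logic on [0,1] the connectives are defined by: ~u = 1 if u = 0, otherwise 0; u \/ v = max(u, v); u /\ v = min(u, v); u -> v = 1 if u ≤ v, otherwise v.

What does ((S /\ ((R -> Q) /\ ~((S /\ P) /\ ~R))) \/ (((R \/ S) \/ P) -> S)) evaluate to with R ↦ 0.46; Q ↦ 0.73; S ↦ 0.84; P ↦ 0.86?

0.84

(R -> Q): 0.46 ≤ 0.73, so result = 1
(S /\ P) = min(0.84, 0.86) = 0.84
~R: Gödel ¬ of 0.46 = 0 (operand ≠ 0)
((S /\ P) /\ ~R) = min(0.84, 0) = 0
~((S /\ P) /\ ~R): Gödel ¬ of 0 = 1 (operand is 0)
((R -> Q) /\ ~((S /\ P) /\ ~R)) = min(1, 1) = 1
(S /\ ((R -> Q) /\ ~((S /\ P) /\ ~R))) = min(0.84, 1) = 0.84
(R \/ S) = max(0.46, 0.84) = 0.84
((R \/ S) \/ P) = max(0.84, 0.86) = 0.86
(((R \/ S) \/ P) -> S): 0.86 > 0.84, so result = 0.84
((S /\ ((R -> Q) /\ ~((S /\ P) /\ ~R))) \/ (((R \/ S) \/ P) -> S)) = max(0.84, 0.84) = 0.84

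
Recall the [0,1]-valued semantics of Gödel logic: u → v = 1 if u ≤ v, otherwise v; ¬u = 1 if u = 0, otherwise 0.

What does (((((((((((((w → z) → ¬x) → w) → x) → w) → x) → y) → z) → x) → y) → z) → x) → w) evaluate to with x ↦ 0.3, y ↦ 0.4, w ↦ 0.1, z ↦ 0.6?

(w → z): 0.1 ≤ 0.6, so result = 1
¬x: Gödel ¬ of 0.3 = 0 (operand ≠ 0)
((w → z) → ¬x): 1 > 0, so result = 0
(((w → z) → ¬x) → w): 0 ≤ 0.1, so result = 1
((((w → z) → ¬x) → w) → x): 1 > 0.3, so result = 0.3
(((((w → z) → ¬x) → w) → x) → w): 0.3 > 0.1, so result = 0.1
((((((w → z) → ¬x) → w) → x) → w) → x): 0.1 ≤ 0.3, so result = 1
(((((((w → z) → ¬x) → w) → x) → w) → x) → y): 1 > 0.4, so result = 0.4
((((((((w → z) → ¬x) → w) → x) → w) → x) → y) → z): 0.4 ≤ 0.6, so result = 1
(((((((((w → z) → ¬x) → w) → x) → w) → x) → y) → z) → x): 1 > 0.3, so result = 0.3
((((((((((w → z) → ¬x) → w) → x) → w) → x) → y) → z) → x) → y): 0.3 ≤ 0.4, so result = 1
(((((((((((w → z) → ¬x) → w) → x) → w) → x) → y) → z) → x) → y) → z): 1 > 0.6, so result = 0.6
((((((((((((w → z) → ¬x) → w) → x) → w) → x) → y) → z) → x) → y) → z) → x): 0.6 > 0.3, so result = 0.3
(((((((((((((w → z) → ¬x) → w) → x) → w) → x) → y) → z) → x) → y) → z) → x) → w): 0.3 > 0.1, so result = 0.1

0.10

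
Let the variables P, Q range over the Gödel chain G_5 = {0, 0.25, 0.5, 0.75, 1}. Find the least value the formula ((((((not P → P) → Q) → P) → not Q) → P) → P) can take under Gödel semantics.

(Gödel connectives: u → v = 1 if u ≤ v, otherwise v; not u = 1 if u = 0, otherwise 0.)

The minimum is attained at P = 0.25, Q = 0.25:
  not P: Gödel ¬ of 0.25 = 0 (operand ≠ 0)
  (not P → P): 0 ≤ 0.25, so result = 1
  ((not P → P) → Q): 1 > 0.25, so result = 0.25
  (((not P → P) → Q) → P): 0.25 ≤ 0.25, so result = 1
  not Q: Gödel ¬ of 0.25 = 0 (operand ≠ 0)
  ((((not P → P) → Q) → P) → not Q): 1 > 0, so result = 0
  (((((not P → P) → Q) → P) → not Q) → P): 0 ≤ 0.25, so result = 1
  ((((((not P → P) → Q) → P) → not Q) → P) → P): 1 > 0.25, so result = 0.25
Checking all 25 assignments confirms none give a value below 0.25.

0.25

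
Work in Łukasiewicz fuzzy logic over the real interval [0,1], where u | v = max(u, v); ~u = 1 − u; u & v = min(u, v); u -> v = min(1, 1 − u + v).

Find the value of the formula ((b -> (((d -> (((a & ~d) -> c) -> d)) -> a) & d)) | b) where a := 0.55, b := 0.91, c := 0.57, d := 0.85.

~d: Łukasiewicz ¬ gives 1 − 0.85 = 0.15
(a & ~d) = min(0.55, 0.15) = 0.15
((a & ~d) -> c): min(1, 1 − 0.15 + 0.57) = 1
(((a & ~d) -> c) -> d): min(1, 1 − 1 + 0.85) = 0.85
(d -> (((a & ~d) -> c) -> d)): min(1, 1 − 0.85 + 0.85) = 1
((d -> (((a & ~d) -> c) -> d)) -> a): min(1, 1 − 1 + 0.55) = 0.55
(((d -> (((a & ~d) -> c) -> d)) -> a) & d) = min(0.55, 0.85) = 0.55
(b -> (((d -> (((a & ~d) -> c) -> d)) -> a) & d)): min(1, 1 − 0.91 + 0.55) = 0.64
((b -> (((d -> (((a & ~d) -> c) -> d)) -> a) & d)) | b) = max(0.64, 0.91) = 0.91

0.91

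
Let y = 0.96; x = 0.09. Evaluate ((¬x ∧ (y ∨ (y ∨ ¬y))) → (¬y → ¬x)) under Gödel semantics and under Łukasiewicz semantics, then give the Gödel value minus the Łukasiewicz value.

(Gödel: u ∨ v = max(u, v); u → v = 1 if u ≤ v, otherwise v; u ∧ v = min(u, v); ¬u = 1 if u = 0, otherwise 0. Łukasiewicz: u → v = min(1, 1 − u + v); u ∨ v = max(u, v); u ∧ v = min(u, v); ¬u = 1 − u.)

0.00

Gödel evaluation:
  ¬x: Gödel ¬ of 0.09 = 0 (operand ≠ 0)
  ¬y: Gödel ¬ of 0.96 = 0 (operand ≠ 0)
  (y ∨ ¬y) = max(0.96, 0) = 0.96
  (y ∨ (y ∨ ¬y)) = max(0.96, 0.96) = 0.96
  (¬x ∧ (y ∨ (y ∨ ¬y))) = min(0, 0.96) = 0
  ¬y: Gödel ¬ of 0.96 = 0 (operand ≠ 0)
  ¬x: Gödel ¬ of 0.09 = 0 (operand ≠ 0)
  (¬y → ¬x): 0 ≤ 0, so result = 1
  ((¬x ∧ (y ∨ (y ∨ ¬y))) → (¬y → ¬x)): 0 ≤ 1, so result = 1
  Gödel value = 1
Łukasiewicz evaluation:
  ¬x: Łukasiewicz ¬ gives 1 − 0.09 = 0.91
  ¬y: Łukasiewicz ¬ gives 1 − 0.96 = 0.04
  (y ∨ ¬y) = max(0.96, 0.04) = 0.96
  (y ∨ (y ∨ ¬y)) = max(0.96, 0.96) = 0.96
  (¬x ∧ (y ∨ (y ∨ ¬y))) = min(0.91, 0.96) = 0.91
  ¬y: Łukasiewicz ¬ gives 1 − 0.96 = 0.04
  ¬x: Łukasiewicz ¬ gives 1 − 0.09 = 0.91
  (¬y → ¬x): min(1, 1 − 0.04 + 0.91) = 1
  ((¬x ∧ (y ∨ (y ∨ ¬y))) → (¬y → ¬x)): min(1, 1 − 0.91 + 1) = 1
  Łukasiewicz value = 1
Difference: 1 − 1 = 0.00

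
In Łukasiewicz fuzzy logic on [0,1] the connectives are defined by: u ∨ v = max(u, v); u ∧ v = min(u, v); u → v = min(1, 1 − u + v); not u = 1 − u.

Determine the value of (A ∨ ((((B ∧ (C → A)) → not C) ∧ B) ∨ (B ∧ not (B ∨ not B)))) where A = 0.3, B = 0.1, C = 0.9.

(C → A): min(1, 1 − 0.9 + 0.3) = 0.4
(B ∧ (C → A)) = min(0.1, 0.4) = 0.1
not C: Łukasiewicz ¬ gives 1 − 0.9 = 0.1
((B ∧ (C → A)) → not C): min(1, 1 − 0.1 + 0.1) = 1
(((B ∧ (C → A)) → not C) ∧ B) = min(1, 0.1) = 0.1
not B: Łukasiewicz ¬ gives 1 − 0.1 = 0.9
(B ∨ not B) = max(0.1, 0.9) = 0.9
not (B ∨ not B): Łukasiewicz ¬ gives 1 − 0.9 = 0.1
(B ∧ not (B ∨ not B)) = min(0.1, 0.1) = 0.1
((((B ∧ (C → A)) → not C) ∧ B) ∨ (B ∧ not (B ∨ not B))) = max(0.1, 0.1) = 0.1
(A ∨ ((((B ∧ (C → A)) → not C) ∧ B) ∨ (B ∧ not (B ∨ not B)))) = max(0.3, 0.1) = 0.3

0.30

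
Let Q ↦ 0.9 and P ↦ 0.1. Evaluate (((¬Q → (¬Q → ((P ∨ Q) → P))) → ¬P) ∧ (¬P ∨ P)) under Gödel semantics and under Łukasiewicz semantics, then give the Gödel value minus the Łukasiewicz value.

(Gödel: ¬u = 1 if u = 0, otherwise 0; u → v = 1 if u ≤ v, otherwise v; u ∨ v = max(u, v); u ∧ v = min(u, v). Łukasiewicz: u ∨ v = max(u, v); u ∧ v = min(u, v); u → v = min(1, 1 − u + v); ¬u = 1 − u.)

Gödel evaluation:
  ¬Q: Gödel ¬ of 0.9 = 0 (operand ≠ 0)
  ¬Q: Gödel ¬ of 0.9 = 0 (operand ≠ 0)
  (P ∨ Q) = max(0.1, 0.9) = 0.9
  ((P ∨ Q) → P): 0.9 > 0.1, so result = 0.1
  (¬Q → ((P ∨ Q) → P)): 0 ≤ 0.1, so result = 1
  (¬Q → (¬Q → ((P ∨ Q) → P))): 0 ≤ 1, so result = 1
  ¬P: Gödel ¬ of 0.1 = 0 (operand ≠ 0)
  ((¬Q → (¬Q → ((P ∨ Q) → P))) → ¬P): 1 > 0, so result = 0
  ¬P: Gödel ¬ of 0.1 = 0 (operand ≠ 0)
  (¬P ∨ P) = max(0, 0.1) = 0.1
  (((¬Q → (¬Q → ((P ∨ Q) → P))) → ¬P) ∧ (¬P ∨ P)) = min(0, 0.1) = 0
  Gödel value = 0
Łukasiewicz evaluation:
  ¬Q: Łukasiewicz ¬ gives 1 − 0.9 = 0.1
  ¬Q: Łukasiewicz ¬ gives 1 − 0.9 = 0.1
  (P ∨ Q) = max(0.1, 0.9) = 0.9
  ((P ∨ Q) → P): min(1, 1 − 0.9 + 0.1) = 0.2
  (¬Q → ((P ∨ Q) → P)): min(1, 1 − 0.1 + 0.2) = 1
  (¬Q → (¬Q → ((P ∨ Q) → P))): min(1, 1 − 0.1 + 1) = 1
  ¬P: Łukasiewicz ¬ gives 1 − 0.1 = 0.9
  ((¬Q → (¬Q → ((P ∨ Q) → P))) → ¬P): min(1, 1 − 1 + 0.9) = 0.9
  ¬P: Łukasiewicz ¬ gives 1 − 0.1 = 0.9
  (¬P ∨ P) = max(0.9, 0.1) = 0.9
  (((¬Q → (¬Q → ((P ∨ Q) → P))) → ¬P) ∧ (¬P ∨ P)) = min(0.9, 0.9) = 0.9
  Łukasiewicz value = 0.9
Difference: 0 − 0.9 = -0.90

-0.90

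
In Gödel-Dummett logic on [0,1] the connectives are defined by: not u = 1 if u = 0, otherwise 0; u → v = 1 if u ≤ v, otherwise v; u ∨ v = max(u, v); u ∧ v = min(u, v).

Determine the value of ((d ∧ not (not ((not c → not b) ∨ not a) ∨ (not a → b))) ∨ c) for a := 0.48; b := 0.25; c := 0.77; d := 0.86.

0.77

not c: Gödel ¬ of 0.77 = 0 (operand ≠ 0)
not b: Gödel ¬ of 0.25 = 0 (operand ≠ 0)
(not c → not b): 0 ≤ 0, so result = 1
not a: Gödel ¬ of 0.48 = 0 (operand ≠ 0)
((not c → not b) ∨ not a) = max(1, 0) = 1
not ((not c → not b) ∨ not a): Gödel ¬ of 1 = 0 (operand ≠ 0)
not a: Gödel ¬ of 0.48 = 0 (operand ≠ 0)
(not a → b): 0 ≤ 0.25, so result = 1
(not ((not c → not b) ∨ not a) ∨ (not a → b)) = max(0, 1) = 1
not (not ((not c → not b) ∨ not a) ∨ (not a → b)): Gödel ¬ of 1 = 0 (operand ≠ 0)
(d ∧ not (not ((not c → not b) ∨ not a) ∨ (not a → b))) = min(0.86, 0) = 0
((d ∧ not (not ((not c → not b) ∨ not a) ∨ (not a → b))) ∨ c) = max(0, 0.77) = 0.77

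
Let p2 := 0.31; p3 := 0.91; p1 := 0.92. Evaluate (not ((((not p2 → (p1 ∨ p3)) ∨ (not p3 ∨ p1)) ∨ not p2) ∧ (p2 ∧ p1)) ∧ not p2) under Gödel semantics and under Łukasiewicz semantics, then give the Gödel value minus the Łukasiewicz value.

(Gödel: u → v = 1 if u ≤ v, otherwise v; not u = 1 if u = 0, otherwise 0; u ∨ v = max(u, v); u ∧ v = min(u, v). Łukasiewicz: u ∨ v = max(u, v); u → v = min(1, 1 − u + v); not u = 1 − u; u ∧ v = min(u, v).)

Gödel evaluation:
  not p2: Gödel ¬ of 0.31 = 0 (operand ≠ 0)
  (p1 ∨ p3) = max(0.92, 0.91) = 0.92
  (not p2 → (p1 ∨ p3)): 0 ≤ 0.92, so result = 1
  not p3: Gödel ¬ of 0.91 = 0 (operand ≠ 0)
  (not p3 ∨ p1) = max(0, 0.92) = 0.92
  ((not p2 → (p1 ∨ p3)) ∨ (not p3 ∨ p1)) = max(1, 0.92) = 1
  not p2: Gödel ¬ of 0.31 = 0 (operand ≠ 0)
  (((not p2 → (p1 ∨ p3)) ∨ (not p3 ∨ p1)) ∨ not p2) = max(1, 0) = 1
  (p2 ∧ p1) = min(0.31, 0.92) = 0.31
  ((((not p2 → (p1 ∨ p3)) ∨ (not p3 ∨ p1)) ∨ not p2) ∧ (p2 ∧ p1)) = min(1, 0.31) = 0.31
  not ((((not p2 → (p1 ∨ p3)) ∨ (not p3 ∨ p1)) ∨ not p2) ∧ (p2 ∧ p1)): Gödel ¬ of 0.31 = 0 (operand ≠ 0)
  not p2: Gödel ¬ of 0.31 = 0 (operand ≠ 0)
  (not ((((not p2 → (p1 ∨ p3)) ∨ (not p3 ∨ p1)) ∨ not p2) ∧ (p2 ∧ p1)) ∧ not p2) = min(0, 0) = 0
  Gödel value = 0
Łukasiewicz evaluation:
  not p2: Łukasiewicz ¬ gives 1 − 0.31 = 0.69
  (p1 ∨ p3) = max(0.92, 0.91) = 0.92
  (not p2 → (p1 ∨ p3)): min(1, 1 − 0.69 + 0.92) = 1
  not p3: Łukasiewicz ¬ gives 1 − 0.91 = 0.09
  (not p3 ∨ p1) = max(0.09, 0.92) = 0.92
  ((not p2 → (p1 ∨ p3)) ∨ (not p3 ∨ p1)) = max(1, 0.92) = 1
  not p2: Łukasiewicz ¬ gives 1 − 0.31 = 0.69
  (((not p2 → (p1 ∨ p3)) ∨ (not p3 ∨ p1)) ∨ not p2) = max(1, 0.69) = 1
  (p2 ∧ p1) = min(0.31, 0.92) = 0.31
  ((((not p2 → (p1 ∨ p3)) ∨ (not p3 ∨ p1)) ∨ not p2) ∧ (p2 ∧ p1)) = min(1, 0.31) = 0.31
  not ((((not p2 → (p1 ∨ p3)) ∨ (not p3 ∨ p1)) ∨ not p2) ∧ (p2 ∧ p1)): Łukasiewicz ¬ gives 1 − 0.31 = 0.69
  not p2: Łukasiewicz ¬ gives 1 − 0.31 = 0.69
  (not ((((not p2 → (p1 ∨ p3)) ∨ (not p3 ∨ p1)) ∨ not p2) ∧ (p2 ∧ p1)) ∧ not p2) = min(0.69, 0.69) = 0.69
  Łukasiewicz value = 0.69
Difference: 0 − 0.69 = -0.69

-0.69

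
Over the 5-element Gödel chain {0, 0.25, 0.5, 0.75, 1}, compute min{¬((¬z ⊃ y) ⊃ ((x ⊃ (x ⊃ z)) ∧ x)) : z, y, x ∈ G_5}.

The minimum is attained at z = 0, y = 0, x = 0:
  ¬z: Gödel ¬ of 0 = 1 (operand is 0)
  (¬z ⊃ y): 1 > 0, so result = 0
  (x ⊃ z): 0 ≤ 0, so result = 1
  (x ⊃ (x ⊃ z)): 0 ≤ 1, so result = 1
  ((x ⊃ (x ⊃ z)) ∧ x) = min(1, 0) = 0
  ((¬z ⊃ y) ⊃ ((x ⊃ (x ⊃ z)) ∧ x)): 0 ≤ 0, so result = 1
  ¬((¬z ⊃ y) ⊃ ((x ⊃ (x ⊃ z)) ∧ x)): Gödel ¬ of 1 = 0 (operand ≠ 0)
Checking all 125 assignments confirms none give a value below 0.00.

0.00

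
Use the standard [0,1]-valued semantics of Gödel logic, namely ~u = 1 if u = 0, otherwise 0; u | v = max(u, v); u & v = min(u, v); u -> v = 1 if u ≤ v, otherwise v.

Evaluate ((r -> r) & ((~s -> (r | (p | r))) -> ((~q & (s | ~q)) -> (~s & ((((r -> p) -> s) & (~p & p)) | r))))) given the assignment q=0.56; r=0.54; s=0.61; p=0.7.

(r -> r): 0.54 ≤ 0.54, so result = 1
~s: Gödel ¬ of 0.61 = 0 (operand ≠ 0)
(p | r) = max(0.7, 0.54) = 0.7
(r | (p | r)) = max(0.54, 0.7) = 0.7
(~s -> (r | (p | r))): 0 ≤ 0.7, so result = 1
~q: Gödel ¬ of 0.56 = 0 (operand ≠ 0)
~q: Gödel ¬ of 0.56 = 0 (operand ≠ 0)
(s | ~q) = max(0.61, 0) = 0.61
(~q & (s | ~q)) = min(0, 0.61) = 0
~s: Gödel ¬ of 0.61 = 0 (operand ≠ 0)
(r -> p): 0.54 ≤ 0.7, so result = 1
((r -> p) -> s): 1 > 0.61, so result = 0.61
~p: Gödel ¬ of 0.7 = 0 (operand ≠ 0)
(~p & p) = min(0, 0.7) = 0
(((r -> p) -> s) & (~p & p)) = min(0.61, 0) = 0
((((r -> p) -> s) & (~p & p)) | r) = max(0, 0.54) = 0.54
(~s & ((((r -> p) -> s) & (~p & p)) | r)) = min(0, 0.54) = 0
((~q & (s | ~q)) -> (~s & ((((r -> p) -> s) & (~p & p)) | r))): 0 ≤ 0, so result = 1
((~s -> (r | (p | r))) -> ((~q & (s | ~q)) -> (~s & ((((r -> p) -> s) & (~p & p)) | r)))): 1 ≤ 1, so result = 1
((r -> r) & ((~s -> (r | (p | r))) -> ((~q & (s | ~q)) -> (~s & ((((r -> p) -> s) & (~p & p)) | r))))) = min(1, 1) = 1

1.00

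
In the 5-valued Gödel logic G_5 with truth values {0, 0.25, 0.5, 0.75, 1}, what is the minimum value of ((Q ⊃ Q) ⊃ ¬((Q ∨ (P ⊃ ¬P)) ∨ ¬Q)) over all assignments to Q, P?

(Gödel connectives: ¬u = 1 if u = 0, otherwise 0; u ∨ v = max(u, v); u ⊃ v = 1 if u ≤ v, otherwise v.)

The minimum is attained at Q = 0, P = 0:
  (Q ⊃ Q): 0 ≤ 0, so result = 1
  ¬P: Gödel ¬ of 0 = 1 (operand is 0)
  (P ⊃ ¬P): 0 ≤ 1, so result = 1
  (Q ∨ (P ⊃ ¬P)) = max(0, 1) = 1
  ¬Q: Gödel ¬ of 0 = 1 (operand is 0)
  ((Q ∨ (P ⊃ ¬P)) ∨ ¬Q) = max(1, 1) = 1
  ¬((Q ∨ (P ⊃ ¬P)) ∨ ¬Q): Gödel ¬ of 1 = 0 (operand ≠ 0)
  ((Q ⊃ Q) ⊃ ¬((Q ∨ (P ⊃ ¬P)) ∨ ¬Q)): 1 > 0, so result = 0
Checking all 25 assignments confirms none give a value below 0.00.

0.00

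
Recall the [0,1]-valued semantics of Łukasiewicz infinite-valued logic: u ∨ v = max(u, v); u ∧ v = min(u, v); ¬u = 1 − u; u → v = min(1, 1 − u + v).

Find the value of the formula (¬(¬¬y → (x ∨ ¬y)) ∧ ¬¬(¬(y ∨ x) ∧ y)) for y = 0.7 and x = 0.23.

0.30

¬y: Łukasiewicz ¬ gives 1 − 0.7 = 0.3
¬¬y: Łukasiewicz ¬ gives 1 − 0.3 = 0.7
¬y: Łukasiewicz ¬ gives 1 − 0.7 = 0.3
(x ∨ ¬y) = max(0.23, 0.3) = 0.3
(¬¬y → (x ∨ ¬y)): min(1, 1 − 0.7 + 0.3) = 0.6
¬(¬¬y → (x ∨ ¬y)): Łukasiewicz ¬ gives 1 − 0.6 = 0.4
(y ∨ x) = max(0.7, 0.23) = 0.7
¬(y ∨ x): Łukasiewicz ¬ gives 1 − 0.7 = 0.3
(¬(y ∨ x) ∧ y) = min(0.3, 0.7) = 0.3
¬(¬(y ∨ x) ∧ y): Łukasiewicz ¬ gives 1 − 0.3 = 0.7
¬¬(¬(y ∨ x) ∧ y): Łukasiewicz ¬ gives 1 − 0.7 = 0.3
(¬(¬¬y → (x ∨ ¬y)) ∧ ¬¬(¬(y ∨ x) ∧ y)) = min(0.4, 0.3) = 0.3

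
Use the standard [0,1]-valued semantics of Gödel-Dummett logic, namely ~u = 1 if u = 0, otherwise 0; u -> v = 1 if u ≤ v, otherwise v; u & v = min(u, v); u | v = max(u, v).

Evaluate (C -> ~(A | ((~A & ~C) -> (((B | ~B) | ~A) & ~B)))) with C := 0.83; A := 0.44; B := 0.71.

~A: Gödel ¬ of 0.44 = 0 (operand ≠ 0)
~C: Gödel ¬ of 0.83 = 0 (operand ≠ 0)
(~A & ~C) = min(0, 0) = 0
~B: Gödel ¬ of 0.71 = 0 (operand ≠ 0)
(B | ~B) = max(0.71, 0) = 0.71
~A: Gödel ¬ of 0.44 = 0 (operand ≠ 0)
((B | ~B) | ~A) = max(0.71, 0) = 0.71
~B: Gödel ¬ of 0.71 = 0 (operand ≠ 0)
(((B | ~B) | ~A) & ~B) = min(0.71, 0) = 0
((~A & ~C) -> (((B | ~B) | ~A) & ~B)): 0 ≤ 0, so result = 1
(A | ((~A & ~C) -> (((B | ~B) | ~A) & ~B))) = max(0.44, 1) = 1
~(A | ((~A & ~C) -> (((B | ~B) | ~A) & ~B))): Gödel ¬ of 1 = 0 (operand ≠ 0)
(C -> ~(A | ((~A & ~C) -> (((B | ~B) | ~A) & ~B)))): 0.83 > 0, so result = 0

0.00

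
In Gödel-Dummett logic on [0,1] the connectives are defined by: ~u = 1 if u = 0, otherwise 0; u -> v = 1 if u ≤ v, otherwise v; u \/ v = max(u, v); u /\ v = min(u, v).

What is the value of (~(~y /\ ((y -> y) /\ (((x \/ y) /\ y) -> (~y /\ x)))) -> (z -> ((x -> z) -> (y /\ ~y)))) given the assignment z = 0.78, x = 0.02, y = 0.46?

0.00

~y: Gödel ¬ of 0.46 = 0 (operand ≠ 0)
(y -> y): 0.46 ≤ 0.46, so result = 1
(x \/ y) = max(0.02, 0.46) = 0.46
((x \/ y) /\ y) = min(0.46, 0.46) = 0.46
~y: Gödel ¬ of 0.46 = 0 (operand ≠ 0)
(~y /\ x) = min(0, 0.02) = 0
(((x \/ y) /\ y) -> (~y /\ x)): 0.46 > 0, so result = 0
((y -> y) /\ (((x \/ y) /\ y) -> (~y /\ x))) = min(1, 0) = 0
(~y /\ ((y -> y) /\ (((x \/ y) /\ y) -> (~y /\ x)))) = min(0, 0) = 0
~(~y /\ ((y -> y) /\ (((x \/ y) /\ y) -> (~y /\ x)))): Gödel ¬ of 0 = 1 (operand is 0)
(x -> z): 0.02 ≤ 0.78, so result = 1
~y: Gödel ¬ of 0.46 = 0 (operand ≠ 0)
(y /\ ~y) = min(0.46, 0) = 0
((x -> z) -> (y /\ ~y)): 1 > 0, so result = 0
(z -> ((x -> z) -> (y /\ ~y))): 0.78 > 0, so result = 0
(~(~y /\ ((y -> y) /\ (((x \/ y) /\ y) -> (~y /\ x)))) -> (z -> ((x -> z) -> (y /\ ~y)))): 1 > 0, so result = 0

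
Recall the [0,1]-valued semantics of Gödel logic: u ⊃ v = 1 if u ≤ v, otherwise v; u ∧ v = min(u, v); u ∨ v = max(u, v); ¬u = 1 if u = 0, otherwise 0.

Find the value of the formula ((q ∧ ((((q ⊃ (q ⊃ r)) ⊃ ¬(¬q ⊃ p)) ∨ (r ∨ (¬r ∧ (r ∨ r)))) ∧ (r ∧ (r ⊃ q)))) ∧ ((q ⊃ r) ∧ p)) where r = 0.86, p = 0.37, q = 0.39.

0.37

(q ⊃ r): 0.39 ≤ 0.86, so result = 1
(q ⊃ (q ⊃ r)): 0.39 ≤ 1, so result = 1
¬q: Gödel ¬ of 0.39 = 0 (operand ≠ 0)
(¬q ⊃ p): 0 ≤ 0.37, so result = 1
¬(¬q ⊃ p): Gödel ¬ of 1 = 0 (operand ≠ 0)
((q ⊃ (q ⊃ r)) ⊃ ¬(¬q ⊃ p)): 1 > 0, so result = 0
¬r: Gödel ¬ of 0.86 = 0 (operand ≠ 0)
(r ∨ r) = max(0.86, 0.86) = 0.86
(¬r ∧ (r ∨ r)) = min(0, 0.86) = 0
(r ∨ (¬r ∧ (r ∨ r))) = max(0.86, 0) = 0.86
(((q ⊃ (q ⊃ r)) ⊃ ¬(¬q ⊃ p)) ∨ (r ∨ (¬r ∧ (r ∨ r)))) = max(0, 0.86) = 0.86
(r ⊃ q): 0.86 > 0.39, so result = 0.39
(r ∧ (r ⊃ q)) = min(0.86, 0.39) = 0.39
((((q ⊃ (q ⊃ r)) ⊃ ¬(¬q ⊃ p)) ∨ (r ∨ (¬r ∧ (r ∨ r)))) ∧ (r ∧ (r ⊃ q))) = min(0.86, 0.39) = 0.39
(q ∧ ((((q ⊃ (q ⊃ r)) ⊃ ¬(¬q ⊃ p)) ∨ (r ∨ (¬r ∧ (r ∨ r)))) ∧ (r ∧ (r ⊃ q)))) = min(0.39, 0.39) = 0.39
(q ⊃ r): 0.39 ≤ 0.86, so result = 1
((q ⊃ r) ∧ p) = min(1, 0.37) = 0.37
((q ∧ ((((q ⊃ (q ⊃ r)) ⊃ ¬(¬q ⊃ p)) ∨ (r ∨ (¬r ∧ (r ∨ r)))) ∧ (r ∧ (r ⊃ q)))) ∧ ((q ⊃ r) ∧ p)) = min(0.39, 0.37) = 0.37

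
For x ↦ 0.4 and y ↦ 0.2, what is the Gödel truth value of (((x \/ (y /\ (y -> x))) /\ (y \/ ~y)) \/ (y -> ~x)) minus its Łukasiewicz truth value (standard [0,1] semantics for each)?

Gödel evaluation:
  (y -> x): 0.2 ≤ 0.4, so result = 1
  (y /\ (y -> x)) = min(0.2, 1) = 0.2
  (x \/ (y /\ (y -> x))) = max(0.4, 0.2) = 0.4
  ~y: Gödel ¬ of 0.2 = 0 (operand ≠ 0)
  (y \/ ~y) = max(0.2, 0) = 0.2
  ((x \/ (y /\ (y -> x))) /\ (y \/ ~y)) = min(0.4, 0.2) = 0.2
  ~x: Gödel ¬ of 0.4 = 0 (operand ≠ 0)
  (y -> ~x): 0.2 > 0, so result = 0
  (((x \/ (y /\ (y -> x))) /\ (y \/ ~y)) \/ (y -> ~x)) = max(0.2, 0) = 0.2
  Gödel value = 0.2
Łukasiewicz evaluation:
  (y -> x): min(1, 1 − 0.2 + 0.4) = 1
  (y /\ (y -> x)) = min(0.2, 1) = 0.2
  (x \/ (y /\ (y -> x))) = max(0.4, 0.2) = 0.4
  ~y: Łukasiewicz ¬ gives 1 − 0.2 = 0.8
  (y \/ ~y) = max(0.2, 0.8) = 0.8
  ((x \/ (y /\ (y -> x))) /\ (y \/ ~y)) = min(0.4, 0.8) = 0.4
  ~x: Łukasiewicz ¬ gives 1 − 0.4 = 0.6
  (y -> ~x): min(1, 1 − 0.2 + 0.6) = 1
  (((x \/ (y /\ (y -> x))) /\ (y \/ ~y)) \/ (y -> ~x)) = max(0.4, 1) = 1
  Łukasiewicz value = 1
Difference: 0.2 − 1 = -0.80

-0.80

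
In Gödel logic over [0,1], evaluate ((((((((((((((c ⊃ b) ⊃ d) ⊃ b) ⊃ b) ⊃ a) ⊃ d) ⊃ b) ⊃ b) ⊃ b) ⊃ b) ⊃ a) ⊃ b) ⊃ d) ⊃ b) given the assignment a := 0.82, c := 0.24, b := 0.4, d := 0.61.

(c ⊃ b): 0.24 ≤ 0.4, so result = 1
((c ⊃ b) ⊃ d): 1 > 0.61, so result = 0.61
(((c ⊃ b) ⊃ d) ⊃ b): 0.61 > 0.4, so result = 0.4
((((c ⊃ b) ⊃ d) ⊃ b) ⊃ b): 0.4 ≤ 0.4, so result = 1
(((((c ⊃ b) ⊃ d) ⊃ b) ⊃ b) ⊃ a): 1 > 0.82, so result = 0.82
((((((c ⊃ b) ⊃ d) ⊃ b) ⊃ b) ⊃ a) ⊃ d): 0.82 > 0.61, so result = 0.61
(((((((c ⊃ b) ⊃ d) ⊃ b) ⊃ b) ⊃ a) ⊃ d) ⊃ b): 0.61 > 0.4, so result = 0.4
((((((((c ⊃ b) ⊃ d) ⊃ b) ⊃ b) ⊃ a) ⊃ d) ⊃ b) ⊃ b): 0.4 ≤ 0.4, so result = 1
(((((((((c ⊃ b) ⊃ d) ⊃ b) ⊃ b) ⊃ a) ⊃ d) ⊃ b) ⊃ b) ⊃ b): 1 > 0.4, so result = 0.4
((((((((((c ⊃ b) ⊃ d) ⊃ b) ⊃ b) ⊃ a) ⊃ d) ⊃ b) ⊃ b) ⊃ b) ⊃ b): 0.4 ≤ 0.4, so result = 1
(((((((((((c ⊃ b) ⊃ d) ⊃ b) ⊃ b) ⊃ a) ⊃ d) ⊃ b) ⊃ b) ⊃ b) ⊃ b) ⊃ a): 1 > 0.82, so result = 0.82
((((((((((((c ⊃ b) ⊃ d) ⊃ b) ⊃ b) ⊃ a) ⊃ d) ⊃ b) ⊃ b) ⊃ b) ⊃ b) ⊃ a) ⊃ b): 0.82 > 0.4, so result = 0.4
(((((((((((((c ⊃ b) ⊃ d) ⊃ b) ⊃ b) ⊃ a) ⊃ d) ⊃ b) ⊃ b) ⊃ b) ⊃ b) ⊃ a) ⊃ b) ⊃ d): 0.4 ≤ 0.61, so result = 1
((((((((((((((c ⊃ b) ⊃ d) ⊃ b) ⊃ b) ⊃ a) ⊃ d) ⊃ b) ⊃ b) ⊃ b) ⊃ b) ⊃ a) ⊃ b) ⊃ d) ⊃ b): 1 > 0.4, so result = 0.4

0.40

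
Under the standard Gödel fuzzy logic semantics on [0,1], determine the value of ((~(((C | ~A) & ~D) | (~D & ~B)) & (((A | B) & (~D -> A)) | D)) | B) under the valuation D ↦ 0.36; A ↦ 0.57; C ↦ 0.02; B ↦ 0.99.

~A: Gödel ¬ of 0.57 = 0 (operand ≠ 0)
(C | ~A) = max(0.02, 0) = 0.02
~D: Gödel ¬ of 0.36 = 0 (operand ≠ 0)
((C | ~A) & ~D) = min(0.02, 0) = 0
~D: Gödel ¬ of 0.36 = 0 (operand ≠ 0)
~B: Gödel ¬ of 0.99 = 0 (operand ≠ 0)
(~D & ~B) = min(0, 0) = 0
(((C | ~A) & ~D) | (~D & ~B)) = max(0, 0) = 0
~(((C | ~A) & ~D) | (~D & ~B)): Gödel ¬ of 0 = 1 (operand is 0)
(A | B) = max(0.57, 0.99) = 0.99
~D: Gödel ¬ of 0.36 = 0 (operand ≠ 0)
(~D -> A): 0 ≤ 0.57, so result = 1
((A | B) & (~D -> A)) = min(0.99, 1) = 0.99
(((A | B) & (~D -> A)) | D) = max(0.99, 0.36) = 0.99
(~(((C | ~A) & ~D) | (~D & ~B)) & (((A | B) & (~D -> A)) | D)) = min(1, 0.99) = 0.99
((~(((C | ~A) & ~D) | (~D & ~B)) & (((A | B) & (~D -> A)) | D)) | B) = max(0.99, 0.99) = 0.99

0.99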